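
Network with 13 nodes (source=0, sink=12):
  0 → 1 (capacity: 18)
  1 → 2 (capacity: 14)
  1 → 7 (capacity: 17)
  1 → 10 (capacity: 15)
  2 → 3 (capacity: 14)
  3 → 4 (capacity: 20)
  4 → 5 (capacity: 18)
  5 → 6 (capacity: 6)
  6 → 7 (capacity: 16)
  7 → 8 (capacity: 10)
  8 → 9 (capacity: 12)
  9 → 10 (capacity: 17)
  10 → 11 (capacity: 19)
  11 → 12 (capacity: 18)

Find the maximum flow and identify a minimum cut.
Max flow = 18, Min cut edges: (11,12)

Maximum flow: 18
Minimum cut: (11,12)
Partition: S = [0, 1, 2, 3, 4, 5, 6, 7, 8, 9, 10, 11], T = [12]

Max-flow min-cut theorem verified: both equal 18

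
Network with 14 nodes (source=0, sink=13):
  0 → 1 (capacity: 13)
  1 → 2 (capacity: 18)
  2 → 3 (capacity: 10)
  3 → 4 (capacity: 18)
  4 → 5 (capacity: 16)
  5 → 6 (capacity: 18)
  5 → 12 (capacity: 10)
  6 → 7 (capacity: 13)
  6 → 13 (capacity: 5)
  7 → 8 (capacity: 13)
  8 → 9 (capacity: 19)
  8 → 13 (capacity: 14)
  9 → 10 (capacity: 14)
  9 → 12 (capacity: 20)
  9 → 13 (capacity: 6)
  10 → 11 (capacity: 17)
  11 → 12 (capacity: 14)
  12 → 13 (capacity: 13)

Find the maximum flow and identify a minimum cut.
Max flow = 10, Min cut edges: (2,3)

Maximum flow: 10
Minimum cut: (2,3)
Partition: S = [0, 1, 2], T = [3, 4, 5, 6, 7, 8, 9, 10, 11, 12, 13]

Max-flow min-cut theorem verified: both equal 10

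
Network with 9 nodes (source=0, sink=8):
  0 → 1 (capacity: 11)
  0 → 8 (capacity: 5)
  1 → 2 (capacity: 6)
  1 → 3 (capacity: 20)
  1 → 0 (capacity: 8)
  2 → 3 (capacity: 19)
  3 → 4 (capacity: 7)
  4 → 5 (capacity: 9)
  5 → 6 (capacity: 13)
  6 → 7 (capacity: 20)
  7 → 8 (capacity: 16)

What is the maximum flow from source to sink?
Maximum flow = 12

Max flow: 12

Flow assignment:
  0 → 1: 7/11
  0 → 8: 5/5
  1 → 3: 7/20
  3 → 4: 7/7
  4 → 5: 7/9
  5 → 6: 7/13
  6 → 7: 7/20
  7 → 8: 7/16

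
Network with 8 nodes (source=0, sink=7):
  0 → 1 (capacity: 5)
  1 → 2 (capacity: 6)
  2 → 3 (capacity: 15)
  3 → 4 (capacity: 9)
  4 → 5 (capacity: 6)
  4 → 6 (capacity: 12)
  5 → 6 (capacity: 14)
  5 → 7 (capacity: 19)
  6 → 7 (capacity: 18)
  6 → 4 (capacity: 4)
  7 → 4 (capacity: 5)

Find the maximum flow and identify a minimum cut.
Max flow = 5, Min cut edges: (0,1)

Maximum flow: 5
Minimum cut: (0,1)
Partition: S = [0], T = [1, 2, 3, 4, 5, 6, 7]

Max-flow min-cut theorem verified: both equal 5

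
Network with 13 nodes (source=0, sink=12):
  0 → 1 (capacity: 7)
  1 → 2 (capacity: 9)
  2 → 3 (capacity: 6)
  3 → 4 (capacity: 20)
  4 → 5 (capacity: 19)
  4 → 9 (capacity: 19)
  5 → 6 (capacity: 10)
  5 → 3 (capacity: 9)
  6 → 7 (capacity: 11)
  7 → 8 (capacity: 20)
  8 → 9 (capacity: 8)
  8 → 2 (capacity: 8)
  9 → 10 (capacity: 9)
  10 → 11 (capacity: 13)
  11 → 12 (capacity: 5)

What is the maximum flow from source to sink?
Maximum flow = 5

Max flow: 5

Flow assignment:
  0 → 1: 5/7
  1 → 2: 5/9
  2 → 3: 5/6
  3 → 4: 5/20
  4 → 9: 5/19
  9 → 10: 5/9
  10 → 11: 5/13
  11 → 12: 5/5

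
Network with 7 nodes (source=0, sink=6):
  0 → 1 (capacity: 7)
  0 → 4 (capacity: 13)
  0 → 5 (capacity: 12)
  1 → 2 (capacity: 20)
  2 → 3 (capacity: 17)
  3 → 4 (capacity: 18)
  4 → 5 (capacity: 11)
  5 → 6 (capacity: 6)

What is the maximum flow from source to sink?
Maximum flow = 6

Max flow: 6

Flow assignment:
  0 → 1: 6/7
  1 → 2: 6/20
  2 → 3: 6/17
  3 → 4: 6/18
  4 → 5: 6/11
  5 → 6: 6/6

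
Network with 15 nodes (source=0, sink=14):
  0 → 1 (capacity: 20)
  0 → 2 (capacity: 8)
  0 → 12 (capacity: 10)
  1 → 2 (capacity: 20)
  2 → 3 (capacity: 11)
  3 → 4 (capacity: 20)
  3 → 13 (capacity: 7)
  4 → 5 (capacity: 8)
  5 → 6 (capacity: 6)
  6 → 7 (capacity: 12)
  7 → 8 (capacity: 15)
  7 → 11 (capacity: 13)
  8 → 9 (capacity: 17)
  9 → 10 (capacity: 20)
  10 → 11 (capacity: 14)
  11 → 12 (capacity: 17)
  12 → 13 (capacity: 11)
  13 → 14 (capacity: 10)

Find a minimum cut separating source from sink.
Min cut value = 10, edges: (13,14)

Min cut value: 10
Partition: S = [0, 1, 2, 3, 4, 5, 6, 7, 8, 9, 10, 11, 12, 13], T = [14]
Cut edges: (13,14)

By max-flow min-cut theorem, max flow = min cut = 10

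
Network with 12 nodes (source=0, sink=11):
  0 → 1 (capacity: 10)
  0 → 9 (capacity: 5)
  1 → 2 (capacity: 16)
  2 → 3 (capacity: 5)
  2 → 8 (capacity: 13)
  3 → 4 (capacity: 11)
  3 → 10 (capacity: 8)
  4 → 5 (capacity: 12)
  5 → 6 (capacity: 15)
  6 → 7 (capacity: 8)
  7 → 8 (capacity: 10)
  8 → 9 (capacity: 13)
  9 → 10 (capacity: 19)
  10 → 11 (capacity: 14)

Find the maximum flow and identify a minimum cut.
Max flow = 14, Min cut edges: (10,11)

Maximum flow: 14
Minimum cut: (10,11)
Partition: S = [0, 1, 2, 3, 4, 5, 6, 7, 8, 9, 10], T = [11]

Max-flow min-cut theorem verified: both equal 14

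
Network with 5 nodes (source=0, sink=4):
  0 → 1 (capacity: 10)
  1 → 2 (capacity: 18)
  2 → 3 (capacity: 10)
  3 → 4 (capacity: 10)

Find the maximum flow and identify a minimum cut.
Max flow = 10, Min cut edges: (3,4)

Maximum flow: 10
Minimum cut: (3,4)
Partition: S = [0, 1, 2, 3], T = [4]

Max-flow min-cut theorem verified: both equal 10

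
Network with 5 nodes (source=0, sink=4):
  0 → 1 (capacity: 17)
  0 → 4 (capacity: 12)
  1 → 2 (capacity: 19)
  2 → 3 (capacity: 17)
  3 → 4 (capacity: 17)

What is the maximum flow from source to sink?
Maximum flow = 29

Max flow: 29

Flow assignment:
  0 → 1: 17/17
  0 → 4: 12/12
  1 → 2: 17/19
  2 → 3: 17/17
  3 → 4: 17/17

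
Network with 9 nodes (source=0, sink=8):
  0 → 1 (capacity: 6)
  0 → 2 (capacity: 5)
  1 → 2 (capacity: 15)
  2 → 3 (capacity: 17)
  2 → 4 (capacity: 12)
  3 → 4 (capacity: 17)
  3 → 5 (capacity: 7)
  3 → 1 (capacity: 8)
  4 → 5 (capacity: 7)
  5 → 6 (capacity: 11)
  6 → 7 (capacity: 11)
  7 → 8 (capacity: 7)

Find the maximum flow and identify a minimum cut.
Max flow = 7, Min cut edges: (7,8)

Maximum flow: 7
Minimum cut: (7,8)
Partition: S = [0, 1, 2, 3, 4, 5, 6, 7], T = [8]

Max-flow min-cut theorem verified: both equal 7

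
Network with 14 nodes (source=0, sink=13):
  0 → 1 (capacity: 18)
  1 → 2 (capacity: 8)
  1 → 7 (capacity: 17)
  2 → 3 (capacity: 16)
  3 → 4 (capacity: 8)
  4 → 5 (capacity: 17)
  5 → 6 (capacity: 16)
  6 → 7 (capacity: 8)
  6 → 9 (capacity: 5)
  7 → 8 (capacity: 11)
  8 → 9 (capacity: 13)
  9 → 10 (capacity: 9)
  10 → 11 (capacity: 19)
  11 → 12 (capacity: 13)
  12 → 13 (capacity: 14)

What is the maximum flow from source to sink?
Maximum flow = 9

Max flow: 9

Flow assignment:
  0 → 1: 9/18
  1 → 2: 5/8
  1 → 7: 4/17
  2 → 3: 5/16
  3 → 4: 5/8
  4 → 5: 5/17
  5 → 6: 5/16
  6 → 9: 5/5
  7 → 8: 4/11
  8 → 9: 4/13
  9 → 10: 9/9
  10 → 11: 9/19
  11 → 12: 9/13
  12 → 13: 9/14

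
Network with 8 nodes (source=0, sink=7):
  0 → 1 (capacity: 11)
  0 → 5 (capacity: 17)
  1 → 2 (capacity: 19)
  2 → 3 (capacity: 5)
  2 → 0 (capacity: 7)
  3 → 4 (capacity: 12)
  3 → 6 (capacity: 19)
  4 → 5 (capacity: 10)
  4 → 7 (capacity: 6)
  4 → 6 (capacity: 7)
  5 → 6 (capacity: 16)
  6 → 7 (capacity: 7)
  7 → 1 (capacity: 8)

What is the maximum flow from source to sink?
Maximum flow = 12

Max flow: 12

Flow assignment:
  0 → 1: 5/11
  0 → 5: 7/17
  1 → 2: 5/19
  2 → 3: 5/5
  3 → 4: 5/12
  4 → 7: 5/6
  5 → 6: 7/16
  6 → 7: 7/7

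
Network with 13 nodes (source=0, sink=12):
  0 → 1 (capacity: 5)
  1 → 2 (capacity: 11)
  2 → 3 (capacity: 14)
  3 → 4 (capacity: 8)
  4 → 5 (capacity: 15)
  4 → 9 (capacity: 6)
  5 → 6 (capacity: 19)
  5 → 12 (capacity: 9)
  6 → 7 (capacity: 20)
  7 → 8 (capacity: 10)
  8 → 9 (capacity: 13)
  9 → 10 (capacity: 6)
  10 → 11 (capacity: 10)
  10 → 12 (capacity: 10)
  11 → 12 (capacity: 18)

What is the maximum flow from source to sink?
Maximum flow = 5

Max flow: 5

Flow assignment:
  0 → 1: 5/5
  1 → 2: 5/11
  2 → 3: 5/14
  3 → 4: 5/8
  4 → 5: 5/15
  5 → 12: 5/9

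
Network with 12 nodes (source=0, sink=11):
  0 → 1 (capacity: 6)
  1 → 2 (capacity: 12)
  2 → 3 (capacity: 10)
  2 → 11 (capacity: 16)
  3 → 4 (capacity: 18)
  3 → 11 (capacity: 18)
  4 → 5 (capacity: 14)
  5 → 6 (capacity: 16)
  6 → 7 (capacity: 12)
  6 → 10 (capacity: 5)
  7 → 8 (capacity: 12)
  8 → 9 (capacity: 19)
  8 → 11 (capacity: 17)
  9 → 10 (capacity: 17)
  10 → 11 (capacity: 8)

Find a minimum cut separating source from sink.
Min cut value = 6, edges: (0,1)

Min cut value: 6
Partition: S = [0], T = [1, 2, 3, 4, 5, 6, 7, 8, 9, 10, 11]
Cut edges: (0,1)

By max-flow min-cut theorem, max flow = min cut = 6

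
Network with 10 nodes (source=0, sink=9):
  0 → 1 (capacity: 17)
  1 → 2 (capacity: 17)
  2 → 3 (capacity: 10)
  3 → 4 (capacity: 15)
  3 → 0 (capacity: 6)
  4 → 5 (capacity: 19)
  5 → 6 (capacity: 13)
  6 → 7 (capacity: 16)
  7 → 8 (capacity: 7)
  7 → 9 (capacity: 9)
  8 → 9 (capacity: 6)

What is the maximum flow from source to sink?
Maximum flow = 10

Max flow: 10

Flow assignment:
  0 → 1: 10/17
  1 → 2: 10/17
  2 → 3: 10/10
  3 → 4: 10/15
  4 → 5: 10/19
  5 → 6: 10/13
  6 → 7: 10/16
  7 → 8: 1/7
  7 → 9: 9/9
  8 → 9: 1/6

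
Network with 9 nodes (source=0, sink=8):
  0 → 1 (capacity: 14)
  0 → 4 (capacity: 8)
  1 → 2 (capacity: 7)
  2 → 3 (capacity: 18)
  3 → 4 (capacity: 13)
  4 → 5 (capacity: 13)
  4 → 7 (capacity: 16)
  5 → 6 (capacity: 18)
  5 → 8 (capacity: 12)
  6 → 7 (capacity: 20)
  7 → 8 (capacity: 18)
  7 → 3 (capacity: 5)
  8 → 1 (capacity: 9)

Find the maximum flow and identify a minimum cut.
Max flow = 15, Min cut edges: (0,4), (1,2)

Maximum flow: 15
Minimum cut: (0,4), (1,2)
Partition: S = [0, 1], T = [2, 3, 4, 5, 6, 7, 8]

Max-flow min-cut theorem verified: both equal 15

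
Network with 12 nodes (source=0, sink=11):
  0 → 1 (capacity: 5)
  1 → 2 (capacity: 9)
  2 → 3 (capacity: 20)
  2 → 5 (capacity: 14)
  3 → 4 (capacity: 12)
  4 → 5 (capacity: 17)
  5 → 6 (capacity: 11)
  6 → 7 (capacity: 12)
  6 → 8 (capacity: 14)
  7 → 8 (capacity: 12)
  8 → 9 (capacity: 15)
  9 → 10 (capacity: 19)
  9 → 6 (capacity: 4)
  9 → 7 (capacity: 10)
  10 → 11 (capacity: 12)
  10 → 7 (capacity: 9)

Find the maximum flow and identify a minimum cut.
Max flow = 5, Min cut edges: (0,1)

Maximum flow: 5
Minimum cut: (0,1)
Partition: S = [0], T = [1, 2, 3, 4, 5, 6, 7, 8, 9, 10, 11]

Max-flow min-cut theorem verified: both equal 5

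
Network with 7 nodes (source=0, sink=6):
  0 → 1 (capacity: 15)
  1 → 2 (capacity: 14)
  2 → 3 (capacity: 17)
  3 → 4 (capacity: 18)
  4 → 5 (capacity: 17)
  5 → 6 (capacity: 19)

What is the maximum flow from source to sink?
Maximum flow = 14

Max flow: 14

Flow assignment:
  0 → 1: 14/15
  1 → 2: 14/14
  2 → 3: 14/17
  3 → 4: 14/18
  4 → 5: 14/17
  5 → 6: 14/19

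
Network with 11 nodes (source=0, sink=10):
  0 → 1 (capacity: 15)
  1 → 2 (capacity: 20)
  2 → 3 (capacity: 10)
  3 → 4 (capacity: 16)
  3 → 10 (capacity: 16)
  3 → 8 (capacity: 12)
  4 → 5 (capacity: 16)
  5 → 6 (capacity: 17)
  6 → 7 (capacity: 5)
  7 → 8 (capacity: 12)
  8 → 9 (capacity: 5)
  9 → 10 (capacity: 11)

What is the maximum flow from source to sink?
Maximum flow = 10

Max flow: 10

Flow assignment:
  0 → 1: 10/15
  1 → 2: 10/20
  2 → 3: 10/10
  3 → 10: 10/16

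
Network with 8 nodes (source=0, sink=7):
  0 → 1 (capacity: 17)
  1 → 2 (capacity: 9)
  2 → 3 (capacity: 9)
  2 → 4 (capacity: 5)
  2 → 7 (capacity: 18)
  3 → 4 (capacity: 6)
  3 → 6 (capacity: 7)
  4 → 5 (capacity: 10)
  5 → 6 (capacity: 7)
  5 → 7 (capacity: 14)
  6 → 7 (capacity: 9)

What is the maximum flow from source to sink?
Maximum flow = 9

Max flow: 9

Flow assignment:
  0 → 1: 9/17
  1 → 2: 9/9
  2 → 7: 9/18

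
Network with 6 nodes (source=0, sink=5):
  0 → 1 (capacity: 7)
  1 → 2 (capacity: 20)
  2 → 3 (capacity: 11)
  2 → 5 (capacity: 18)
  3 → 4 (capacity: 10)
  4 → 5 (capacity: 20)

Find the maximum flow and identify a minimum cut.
Max flow = 7, Min cut edges: (0,1)

Maximum flow: 7
Minimum cut: (0,1)
Partition: S = [0], T = [1, 2, 3, 4, 5]

Max-flow min-cut theorem verified: both equal 7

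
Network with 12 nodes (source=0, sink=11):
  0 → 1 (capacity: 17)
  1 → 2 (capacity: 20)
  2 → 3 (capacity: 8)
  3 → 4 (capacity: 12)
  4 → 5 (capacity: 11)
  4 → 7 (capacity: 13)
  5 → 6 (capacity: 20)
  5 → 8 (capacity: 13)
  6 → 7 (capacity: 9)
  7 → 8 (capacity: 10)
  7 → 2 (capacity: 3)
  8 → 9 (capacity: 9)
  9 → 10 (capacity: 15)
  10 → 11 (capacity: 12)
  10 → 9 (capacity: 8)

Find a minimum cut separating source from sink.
Min cut value = 8, edges: (2,3)

Min cut value: 8
Partition: S = [0, 1, 2], T = [3, 4, 5, 6, 7, 8, 9, 10, 11]
Cut edges: (2,3)

By max-flow min-cut theorem, max flow = min cut = 8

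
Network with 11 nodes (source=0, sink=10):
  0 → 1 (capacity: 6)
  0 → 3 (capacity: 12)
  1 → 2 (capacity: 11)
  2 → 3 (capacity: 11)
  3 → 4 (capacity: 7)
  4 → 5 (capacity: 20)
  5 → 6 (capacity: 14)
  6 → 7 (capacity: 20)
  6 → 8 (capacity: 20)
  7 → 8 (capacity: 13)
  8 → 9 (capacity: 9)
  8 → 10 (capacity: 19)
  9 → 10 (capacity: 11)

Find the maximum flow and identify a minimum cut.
Max flow = 7, Min cut edges: (3,4)

Maximum flow: 7
Minimum cut: (3,4)
Partition: S = [0, 1, 2, 3], T = [4, 5, 6, 7, 8, 9, 10]

Max-flow min-cut theorem verified: both equal 7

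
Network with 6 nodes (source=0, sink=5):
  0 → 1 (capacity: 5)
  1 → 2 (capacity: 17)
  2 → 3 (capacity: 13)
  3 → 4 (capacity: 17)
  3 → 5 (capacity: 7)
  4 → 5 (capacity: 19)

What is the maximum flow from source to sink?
Maximum flow = 5

Max flow: 5

Flow assignment:
  0 → 1: 5/5
  1 → 2: 5/17
  2 → 3: 5/13
  3 → 5: 5/7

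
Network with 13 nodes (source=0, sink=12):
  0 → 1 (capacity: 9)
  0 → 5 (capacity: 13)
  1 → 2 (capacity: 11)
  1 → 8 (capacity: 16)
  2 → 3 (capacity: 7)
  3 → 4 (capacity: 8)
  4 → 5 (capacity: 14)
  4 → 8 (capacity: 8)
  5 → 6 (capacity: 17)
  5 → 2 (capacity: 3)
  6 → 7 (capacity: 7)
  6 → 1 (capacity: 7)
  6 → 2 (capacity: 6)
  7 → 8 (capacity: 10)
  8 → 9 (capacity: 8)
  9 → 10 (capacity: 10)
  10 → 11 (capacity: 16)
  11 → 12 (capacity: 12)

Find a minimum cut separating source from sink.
Min cut value = 8, edges: (8,9)

Min cut value: 8
Partition: S = [0, 1, 2, 3, 4, 5, 6, 7, 8], T = [9, 10, 11, 12]
Cut edges: (8,9)

By max-flow min-cut theorem, max flow = min cut = 8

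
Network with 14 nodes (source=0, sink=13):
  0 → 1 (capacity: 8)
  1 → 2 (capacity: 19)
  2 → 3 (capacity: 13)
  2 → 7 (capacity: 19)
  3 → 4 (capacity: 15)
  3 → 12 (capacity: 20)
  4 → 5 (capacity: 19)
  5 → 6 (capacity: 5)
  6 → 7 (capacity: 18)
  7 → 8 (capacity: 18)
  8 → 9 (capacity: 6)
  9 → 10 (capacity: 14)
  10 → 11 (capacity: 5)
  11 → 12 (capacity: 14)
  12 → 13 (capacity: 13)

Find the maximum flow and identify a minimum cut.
Max flow = 8, Min cut edges: (0,1)

Maximum flow: 8
Minimum cut: (0,1)
Partition: S = [0], T = [1, 2, 3, 4, 5, 6, 7, 8, 9, 10, 11, 12, 13]

Max-flow min-cut theorem verified: both equal 8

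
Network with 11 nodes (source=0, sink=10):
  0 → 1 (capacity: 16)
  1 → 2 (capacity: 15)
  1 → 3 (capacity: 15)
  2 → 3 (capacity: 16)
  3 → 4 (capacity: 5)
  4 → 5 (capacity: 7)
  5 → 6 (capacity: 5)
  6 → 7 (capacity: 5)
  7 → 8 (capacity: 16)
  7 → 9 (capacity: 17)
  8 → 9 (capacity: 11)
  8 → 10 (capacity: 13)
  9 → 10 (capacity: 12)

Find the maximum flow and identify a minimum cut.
Max flow = 5, Min cut edges: (6,7)

Maximum flow: 5
Minimum cut: (6,7)
Partition: S = [0, 1, 2, 3, 4, 5, 6], T = [7, 8, 9, 10]

Max-flow min-cut theorem verified: both equal 5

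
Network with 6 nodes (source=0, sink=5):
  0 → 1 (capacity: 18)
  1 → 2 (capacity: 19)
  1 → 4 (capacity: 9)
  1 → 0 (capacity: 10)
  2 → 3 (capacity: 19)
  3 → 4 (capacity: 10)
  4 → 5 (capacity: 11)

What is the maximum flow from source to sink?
Maximum flow = 11

Max flow: 11

Flow assignment:
  0 → 1: 11/18
  1 → 2: 9/19
  1 → 4: 2/9
  2 → 3: 9/19
  3 → 4: 9/10
  4 → 5: 11/11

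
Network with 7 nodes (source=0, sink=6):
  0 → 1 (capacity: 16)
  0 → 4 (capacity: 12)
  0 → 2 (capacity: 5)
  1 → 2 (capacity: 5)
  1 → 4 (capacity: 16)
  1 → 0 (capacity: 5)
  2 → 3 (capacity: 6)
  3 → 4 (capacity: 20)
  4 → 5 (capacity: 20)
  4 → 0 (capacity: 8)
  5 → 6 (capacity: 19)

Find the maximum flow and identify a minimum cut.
Max flow = 19, Min cut edges: (5,6)

Maximum flow: 19
Minimum cut: (5,6)
Partition: S = [0, 1, 2, 3, 4, 5], T = [6]

Max-flow min-cut theorem verified: both equal 19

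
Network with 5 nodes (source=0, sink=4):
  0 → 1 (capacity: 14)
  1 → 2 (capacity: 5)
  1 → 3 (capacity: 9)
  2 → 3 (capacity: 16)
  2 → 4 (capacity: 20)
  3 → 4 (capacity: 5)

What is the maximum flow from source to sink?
Maximum flow = 10

Max flow: 10

Flow assignment:
  0 → 1: 10/14
  1 → 2: 5/5
  1 → 3: 5/9
  2 → 4: 5/20
  3 → 4: 5/5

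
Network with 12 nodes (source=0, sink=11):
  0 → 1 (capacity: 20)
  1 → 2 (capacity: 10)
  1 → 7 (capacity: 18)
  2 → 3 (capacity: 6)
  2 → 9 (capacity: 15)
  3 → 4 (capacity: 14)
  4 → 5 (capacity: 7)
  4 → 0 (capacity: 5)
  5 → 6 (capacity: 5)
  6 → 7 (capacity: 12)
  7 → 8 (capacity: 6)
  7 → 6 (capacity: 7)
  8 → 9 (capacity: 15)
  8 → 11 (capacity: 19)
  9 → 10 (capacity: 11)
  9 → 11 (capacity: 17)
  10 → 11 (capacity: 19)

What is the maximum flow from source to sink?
Maximum flow = 16

Max flow: 16

Flow assignment:
  0 → 1: 16/20
  1 → 2: 10/10
  1 → 7: 6/18
  2 → 9: 10/15
  7 → 8: 6/6
  8 → 11: 6/19
  9 → 11: 10/17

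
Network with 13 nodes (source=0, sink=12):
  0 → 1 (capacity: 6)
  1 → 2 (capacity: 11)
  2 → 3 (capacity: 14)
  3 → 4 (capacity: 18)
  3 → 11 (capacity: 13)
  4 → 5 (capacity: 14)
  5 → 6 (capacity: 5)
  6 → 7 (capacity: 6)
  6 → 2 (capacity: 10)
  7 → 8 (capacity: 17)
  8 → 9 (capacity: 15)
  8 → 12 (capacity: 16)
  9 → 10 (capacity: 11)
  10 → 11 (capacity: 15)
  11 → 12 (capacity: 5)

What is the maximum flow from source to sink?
Maximum flow = 6

Max flow: 6

Flow assignment:
  0 → 1: 6/6
  1 → 2: 6/11
  2 → 3: 6/14
  3 → 4: 1/18
  3 → 11: 5/13
  4 → 5: 1/14
  5 → 6: 1/5
  6 → 7: 1/6
  7 → 8: 1/17
  8 → 12: 1/16
  11 → 12: 5/5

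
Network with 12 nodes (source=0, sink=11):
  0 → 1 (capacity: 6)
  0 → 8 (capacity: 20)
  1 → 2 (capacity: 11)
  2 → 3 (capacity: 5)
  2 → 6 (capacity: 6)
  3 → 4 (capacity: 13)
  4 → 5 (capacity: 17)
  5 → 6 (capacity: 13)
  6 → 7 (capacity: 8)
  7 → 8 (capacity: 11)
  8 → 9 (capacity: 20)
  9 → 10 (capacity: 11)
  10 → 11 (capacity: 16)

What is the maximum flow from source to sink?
Maximum flow = 11

Max flow: 11

Flow assignment:
  0 → 1: 6/6
  0 → 8: 5/20
  1 → 2: 6/11
  2 → 6: 6/6
  6 → 7: 6/8
  7 → 8: 6/11
  8 → 9: 11/20
  9 → 10: 11/11
  10 → 11: 11/16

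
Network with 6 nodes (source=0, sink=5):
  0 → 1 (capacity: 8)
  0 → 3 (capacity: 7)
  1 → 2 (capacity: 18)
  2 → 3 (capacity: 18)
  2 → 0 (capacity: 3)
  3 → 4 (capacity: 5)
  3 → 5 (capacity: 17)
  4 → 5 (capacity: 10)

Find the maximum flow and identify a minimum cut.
Max flow = 15, Min cut edges: (0,1), (0,3)

Maximum flow: 15
Minimum cut: (0,1), (0,3)
Partition: S = [0], T = [1, 2, 3, 4, 5]

Max-flow min-cut theorem verified: both equal 15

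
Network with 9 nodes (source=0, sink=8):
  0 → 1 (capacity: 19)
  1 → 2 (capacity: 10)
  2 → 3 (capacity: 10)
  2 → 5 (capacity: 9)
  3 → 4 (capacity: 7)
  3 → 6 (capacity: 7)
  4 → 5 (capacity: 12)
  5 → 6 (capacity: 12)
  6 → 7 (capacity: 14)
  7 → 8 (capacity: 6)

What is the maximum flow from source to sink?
Maximum flow = 6

Max flow: 6

Flow assignment:
  0 → 1: 6/19
  1 → 2: 6/10
  2 → 3: 3/10
  2 → 5: 3/9
  3 → 6: 3/7
  5 → 6: 3/12
  6 → 7: 6/14
  7 → 8: 6/6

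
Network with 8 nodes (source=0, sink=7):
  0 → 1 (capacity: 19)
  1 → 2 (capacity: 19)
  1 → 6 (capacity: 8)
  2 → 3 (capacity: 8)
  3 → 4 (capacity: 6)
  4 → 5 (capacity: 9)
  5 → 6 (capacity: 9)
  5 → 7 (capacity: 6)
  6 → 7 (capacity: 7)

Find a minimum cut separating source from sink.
Min cut value = 13, edges: (5,7), (6,7)

Min cut value: 13
Partition: S = [0, 1, 2, 3, 4, 5, 6], T = [7]
Cut edges: (5,7), (6,7)

By max-flow min-cut theorem, max flow = min cut = 13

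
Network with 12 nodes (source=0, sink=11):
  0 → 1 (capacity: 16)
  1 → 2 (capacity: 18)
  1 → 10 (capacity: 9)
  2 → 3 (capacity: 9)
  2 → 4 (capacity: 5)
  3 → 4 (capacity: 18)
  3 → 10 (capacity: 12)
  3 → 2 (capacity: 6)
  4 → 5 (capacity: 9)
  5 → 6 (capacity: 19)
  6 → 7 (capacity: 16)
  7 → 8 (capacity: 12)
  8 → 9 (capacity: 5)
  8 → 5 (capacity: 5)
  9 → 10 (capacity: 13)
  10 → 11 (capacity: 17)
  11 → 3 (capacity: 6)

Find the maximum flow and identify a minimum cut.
Max flow = 16, Min cut edges: (0,1)

Maximum flow: 16
Minimum cut: (0,1)
Partition: S = [0], T = [1, 2, 3, 4, 5, 6, 7, 8, 9, 10, 11]

Max-flow min-cut theorem verified: both equal 16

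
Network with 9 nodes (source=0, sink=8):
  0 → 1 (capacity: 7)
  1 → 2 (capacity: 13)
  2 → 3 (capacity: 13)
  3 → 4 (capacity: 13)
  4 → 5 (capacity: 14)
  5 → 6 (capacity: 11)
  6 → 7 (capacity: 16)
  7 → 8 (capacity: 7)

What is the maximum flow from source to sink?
Maximum flow = 7

Max flow: 7

Flow assignment:
  0 → 1: 7/7
  1 → 2: 7/13
  2 → 3: 7/13
  3 → 4: 7/13
  4 → 5: 7/14
  5 → 6: 7/11
  6 → 7: 7/16
  7 → 8: 7/7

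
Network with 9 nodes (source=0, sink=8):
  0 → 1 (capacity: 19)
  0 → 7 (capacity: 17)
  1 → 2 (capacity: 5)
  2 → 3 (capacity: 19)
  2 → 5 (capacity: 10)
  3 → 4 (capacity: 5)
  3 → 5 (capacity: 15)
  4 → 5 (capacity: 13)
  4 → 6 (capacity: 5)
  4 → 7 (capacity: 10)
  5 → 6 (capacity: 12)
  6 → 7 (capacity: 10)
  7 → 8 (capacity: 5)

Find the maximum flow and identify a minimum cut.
Max flow = 5, Min cut edges: (7,8)

Maximum flow: 5
Minimum cut: (7,8)
Partition: S = [0, 1, 2, 3, 4, 5, 6, 7], T = [8]

Max-flow min-cut theorem verified: both equal 5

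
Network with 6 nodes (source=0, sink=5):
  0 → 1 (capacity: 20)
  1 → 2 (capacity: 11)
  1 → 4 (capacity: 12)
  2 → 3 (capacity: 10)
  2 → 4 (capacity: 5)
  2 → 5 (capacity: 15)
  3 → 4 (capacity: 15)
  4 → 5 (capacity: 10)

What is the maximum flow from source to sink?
Maximum flow = 20

Max flow: 20

Flow assignment:
  0 → 1: 20/20
  1 → 2: 11/11
  1 → 4: 9/12
  2 → 5: 11/15
  4 → 5: 9/10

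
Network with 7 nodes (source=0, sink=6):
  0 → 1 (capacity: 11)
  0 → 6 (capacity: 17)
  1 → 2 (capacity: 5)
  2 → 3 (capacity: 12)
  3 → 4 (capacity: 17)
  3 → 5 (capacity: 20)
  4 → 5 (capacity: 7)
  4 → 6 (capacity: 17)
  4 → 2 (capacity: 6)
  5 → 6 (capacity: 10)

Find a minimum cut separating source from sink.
Min cut value = 22, edges: (0,6), (1,2)

Min cut value: 22
Partition: S = [0, 1], T = [2, 3, 4, 5, 6]
Cut edges: (0,6), (1,2)

By max-flow min-cut theorem, max flow = min cut = 22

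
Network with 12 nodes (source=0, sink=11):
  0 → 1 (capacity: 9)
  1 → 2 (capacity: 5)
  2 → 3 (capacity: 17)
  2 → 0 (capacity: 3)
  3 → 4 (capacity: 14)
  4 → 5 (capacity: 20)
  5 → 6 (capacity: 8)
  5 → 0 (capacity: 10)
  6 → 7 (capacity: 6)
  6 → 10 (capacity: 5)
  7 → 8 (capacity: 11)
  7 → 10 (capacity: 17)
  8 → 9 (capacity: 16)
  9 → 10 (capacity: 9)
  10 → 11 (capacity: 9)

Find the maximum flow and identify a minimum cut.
Max flow = 5, Min cut edges: (1,2)

Maximum flow: 5
Minimum cut: (1,2)
Partition: S = [0, 1], T = [2, 3, 4, 5, 6, 7, 8, 9, 10, 11]

Max-flow min-cut theorem verified: both equal 5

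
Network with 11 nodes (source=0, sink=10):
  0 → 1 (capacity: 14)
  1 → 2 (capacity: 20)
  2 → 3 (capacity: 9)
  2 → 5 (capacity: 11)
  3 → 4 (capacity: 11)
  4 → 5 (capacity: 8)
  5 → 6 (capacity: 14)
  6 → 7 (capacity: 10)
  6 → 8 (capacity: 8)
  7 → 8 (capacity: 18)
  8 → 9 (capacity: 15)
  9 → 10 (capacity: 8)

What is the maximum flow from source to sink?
Maximum flow = 8

Max flow: 8

Flow assignment:
  0 → 1: 8/14
  1 → 2: 8/20
  2 → 3: 3/9
  2 → 5: 5/11
  3 → 4: 3/11
  4 → 5: 3/8
  5 → 6: 8/14
  6 → 7: 6/10
  6 → 8: 2/8
  7 → 8: 6/18
  8 → 9: 8/15
  9 → 10: 8/8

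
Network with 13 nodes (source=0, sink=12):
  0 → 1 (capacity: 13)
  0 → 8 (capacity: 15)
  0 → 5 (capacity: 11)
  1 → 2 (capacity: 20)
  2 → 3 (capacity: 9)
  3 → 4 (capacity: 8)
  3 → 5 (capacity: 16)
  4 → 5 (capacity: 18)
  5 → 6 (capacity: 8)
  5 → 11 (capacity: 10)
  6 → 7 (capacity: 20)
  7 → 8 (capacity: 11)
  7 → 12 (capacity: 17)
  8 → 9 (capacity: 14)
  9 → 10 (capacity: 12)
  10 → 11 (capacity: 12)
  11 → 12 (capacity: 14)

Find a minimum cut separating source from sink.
Min cut value = 22, edges: (5,6), (11,12)

Min cut value: 22
Partition: S = [0, 1, 2, 3, 4, 5, 8, 9, 10, 11], T = [6, 7, 12]
Cut edges: (5,6), (11,12)

By max-flow min-cut theorem, max flow = min cut = 22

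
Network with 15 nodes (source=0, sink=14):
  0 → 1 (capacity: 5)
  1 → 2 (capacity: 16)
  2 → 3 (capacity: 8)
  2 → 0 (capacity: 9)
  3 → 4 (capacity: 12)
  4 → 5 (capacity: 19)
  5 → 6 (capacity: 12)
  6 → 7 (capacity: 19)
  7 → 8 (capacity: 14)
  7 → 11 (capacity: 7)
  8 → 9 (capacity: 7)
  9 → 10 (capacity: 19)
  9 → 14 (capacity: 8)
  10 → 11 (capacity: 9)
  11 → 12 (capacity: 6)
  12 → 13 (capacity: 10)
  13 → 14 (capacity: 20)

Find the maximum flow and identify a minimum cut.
Max flow = 5, Min cut edges: (0,1)

Maximum flow: 5
Minimum cut: (0,1)
Partition: S = [0], T = [1, 2, 3, 4, 5, 6, 7, 8, 9, 10, 11, 12, 13, 14]

Max-flow min-cut theorem verified: both equal 5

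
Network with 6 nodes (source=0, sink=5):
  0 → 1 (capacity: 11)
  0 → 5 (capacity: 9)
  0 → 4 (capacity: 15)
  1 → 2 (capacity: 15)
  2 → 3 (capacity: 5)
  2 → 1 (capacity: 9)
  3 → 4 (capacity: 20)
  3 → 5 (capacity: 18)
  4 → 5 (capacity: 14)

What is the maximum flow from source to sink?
Maximum flow = 28

Max flow: 28

Flow assignment:
  0 → 1: 5/11
  0 → 5: 9/9
  0 → 4: 14/15
  1 → 2: 5/15
  2 → 3: 5/5
  3 → 5: 5/18
  4 → 5: 14/14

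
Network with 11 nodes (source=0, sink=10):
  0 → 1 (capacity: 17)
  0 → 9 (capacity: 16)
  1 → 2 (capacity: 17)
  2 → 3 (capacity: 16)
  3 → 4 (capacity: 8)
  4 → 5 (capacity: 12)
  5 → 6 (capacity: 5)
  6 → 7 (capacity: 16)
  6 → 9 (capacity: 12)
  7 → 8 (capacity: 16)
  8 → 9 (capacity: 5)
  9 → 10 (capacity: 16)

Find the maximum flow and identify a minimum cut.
Max flow = 16, Min cut edges: (9,10)

Maximum flow: 16
Minimum cut: (9,10)
Partition: S = [0, 1, 2, 3, 4, 5, 6, 7, 8, 9], T = [10]

Max-flow min-cut theorem verified: both equal 16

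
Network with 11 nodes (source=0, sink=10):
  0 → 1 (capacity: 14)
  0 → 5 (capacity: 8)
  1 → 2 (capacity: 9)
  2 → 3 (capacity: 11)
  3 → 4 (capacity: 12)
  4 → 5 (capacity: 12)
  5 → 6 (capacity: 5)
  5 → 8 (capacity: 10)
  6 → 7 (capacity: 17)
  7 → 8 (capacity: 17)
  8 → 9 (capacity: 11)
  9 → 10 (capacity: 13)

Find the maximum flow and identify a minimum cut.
Max flow = 11, Min cut edges: (8,9)

Maximum flow: 11
Minimum cut: (8,9)
Partition: S = [0, 1, 2, 3, 4, 5, 6, 7, 8], T = [9, 10]

Max-flow min-cut theorem verified: both equal 11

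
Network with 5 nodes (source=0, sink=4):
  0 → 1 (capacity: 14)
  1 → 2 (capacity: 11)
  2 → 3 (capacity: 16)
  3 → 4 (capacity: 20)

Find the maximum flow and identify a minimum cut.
Max flow = 11, Min cut edges: (1,2)

Maximum flow: 11
Minimum cut: (1,2)
Partition: S = [0, 1], T = [2, 3, 4]

Max-flow min-cut theorem verified: both equal 11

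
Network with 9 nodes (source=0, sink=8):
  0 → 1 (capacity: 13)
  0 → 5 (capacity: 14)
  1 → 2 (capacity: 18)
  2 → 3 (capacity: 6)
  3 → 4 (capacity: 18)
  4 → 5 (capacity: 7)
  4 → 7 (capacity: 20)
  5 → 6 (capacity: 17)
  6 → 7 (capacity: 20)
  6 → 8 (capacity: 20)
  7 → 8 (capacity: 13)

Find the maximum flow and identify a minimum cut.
Max flow = 20, Min cut edges: (0,5), (2,3)

Maximum flow: 20
Minimum cut: (0,5), (2,3)
Partition: S = [0, 1, 2], T = [3, 4, 5, 6, 7, 8]

Max-flow min-cut theorem verified: both equal 20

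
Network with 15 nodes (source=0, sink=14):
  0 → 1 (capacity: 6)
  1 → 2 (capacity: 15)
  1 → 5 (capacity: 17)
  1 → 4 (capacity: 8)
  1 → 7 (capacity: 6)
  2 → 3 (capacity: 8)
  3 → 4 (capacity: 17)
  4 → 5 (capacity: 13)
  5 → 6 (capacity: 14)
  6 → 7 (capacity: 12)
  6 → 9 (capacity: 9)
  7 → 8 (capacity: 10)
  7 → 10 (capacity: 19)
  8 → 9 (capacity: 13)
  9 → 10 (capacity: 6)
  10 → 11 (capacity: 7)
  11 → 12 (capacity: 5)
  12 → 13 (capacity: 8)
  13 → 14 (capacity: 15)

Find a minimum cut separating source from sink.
Min cut value = 5, edges: (11,12)

Min cut value: 5
Partition: S = [0, 1, 2, 3, 4, 5, 6, 7, 8, 9, 10, 11], T = [12, 13, 14]
Cut edges: (11,12)

By max-flow min-cut theorem, max flow = min cut = 5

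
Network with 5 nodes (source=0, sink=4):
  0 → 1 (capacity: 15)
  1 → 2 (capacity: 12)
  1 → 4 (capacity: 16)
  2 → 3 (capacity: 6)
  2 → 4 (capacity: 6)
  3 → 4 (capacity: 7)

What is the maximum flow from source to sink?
Maximum flow = 15

Max flow: 15

Flow assignment:
  0 → 1: 15/15
  1 → 4: 15/16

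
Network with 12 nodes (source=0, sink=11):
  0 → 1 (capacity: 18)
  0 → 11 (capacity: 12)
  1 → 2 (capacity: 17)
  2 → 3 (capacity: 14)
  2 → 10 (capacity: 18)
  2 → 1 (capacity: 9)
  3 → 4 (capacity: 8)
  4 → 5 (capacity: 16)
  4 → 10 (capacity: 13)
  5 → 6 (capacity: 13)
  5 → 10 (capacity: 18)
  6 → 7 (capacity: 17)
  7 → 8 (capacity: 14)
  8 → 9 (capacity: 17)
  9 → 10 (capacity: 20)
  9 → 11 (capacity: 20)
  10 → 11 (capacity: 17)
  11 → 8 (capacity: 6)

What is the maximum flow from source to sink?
Maximum flow = 29

Max flow: 29

Flow assignment:
  0 → 1: 17/18
  0 → 11: 12/12
  1 → 2: 17/17
  2 → 10: 17/18
  10 → 11: 17/17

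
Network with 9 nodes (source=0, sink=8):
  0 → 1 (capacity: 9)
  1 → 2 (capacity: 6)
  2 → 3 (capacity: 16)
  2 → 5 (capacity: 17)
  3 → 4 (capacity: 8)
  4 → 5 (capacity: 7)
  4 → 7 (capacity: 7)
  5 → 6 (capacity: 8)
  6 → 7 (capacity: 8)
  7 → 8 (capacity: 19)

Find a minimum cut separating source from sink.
Min cut value = 6, edges: (1,2)

Min cut value: 6
Partition: S = [0, 1], T = [2, 3, 4, 5, 6, 7, 8]
Cut edges: (1,2)

By max-flow min-cut theorem, max flow = min cut = 6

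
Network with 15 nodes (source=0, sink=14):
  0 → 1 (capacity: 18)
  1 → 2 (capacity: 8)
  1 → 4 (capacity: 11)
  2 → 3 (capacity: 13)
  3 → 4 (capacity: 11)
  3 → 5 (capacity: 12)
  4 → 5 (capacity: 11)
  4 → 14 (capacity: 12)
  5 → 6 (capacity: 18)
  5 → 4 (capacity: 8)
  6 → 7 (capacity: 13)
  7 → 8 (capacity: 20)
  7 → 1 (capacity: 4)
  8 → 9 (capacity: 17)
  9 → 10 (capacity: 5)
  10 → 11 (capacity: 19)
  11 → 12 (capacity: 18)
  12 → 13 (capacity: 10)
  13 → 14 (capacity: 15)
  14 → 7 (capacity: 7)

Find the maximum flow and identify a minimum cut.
Max flow = 17, Min cut edges: (4,14), (9,10)

Maximum flow: 17
Minimum cut: (4,14), (9,10)
Partition: S = [0, 1, 2, 3, 4, 5, 6, 7, 8, 9], T = [10, 11, 12, 13, 14]

Max-flow min-cut theorem verified: both equal 17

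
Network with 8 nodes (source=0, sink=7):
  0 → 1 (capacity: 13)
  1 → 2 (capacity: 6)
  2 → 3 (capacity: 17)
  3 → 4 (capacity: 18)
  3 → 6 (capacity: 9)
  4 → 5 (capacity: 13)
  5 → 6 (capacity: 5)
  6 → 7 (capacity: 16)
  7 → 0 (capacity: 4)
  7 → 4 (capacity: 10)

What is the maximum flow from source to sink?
Maximum flow = 6

Max flow: 6

Flow assignment:
  0 → 1: 6/13
  1 → 2: 6/6
  2 → 3: 6/17
  3 → 6: 6/9
  6 → 7: 6/16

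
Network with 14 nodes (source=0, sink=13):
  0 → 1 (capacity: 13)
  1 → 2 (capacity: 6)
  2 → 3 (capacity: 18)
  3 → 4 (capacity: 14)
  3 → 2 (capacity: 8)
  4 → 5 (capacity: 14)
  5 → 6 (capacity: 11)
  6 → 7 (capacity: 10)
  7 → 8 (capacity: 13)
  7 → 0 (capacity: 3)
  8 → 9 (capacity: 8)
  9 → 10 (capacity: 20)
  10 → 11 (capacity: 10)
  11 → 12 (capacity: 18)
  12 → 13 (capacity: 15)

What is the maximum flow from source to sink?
Maximum flow = 6

Max flow: 6

Flow assignment:
  0 → 1: 6/13
  1 → 2: 6/6
  2 → 3: 6/18
  3 → 4: 6/14
  4 → 5: 6/14
  5 → 6: 6/11
  6 → 7: 6/10
  7 → 8: 6/13
  8 → 9: 6/8
  9 → 10: 6/20
  10 → 11: 6/10
  11 → 12: 6/18
  12 → 13: 6/15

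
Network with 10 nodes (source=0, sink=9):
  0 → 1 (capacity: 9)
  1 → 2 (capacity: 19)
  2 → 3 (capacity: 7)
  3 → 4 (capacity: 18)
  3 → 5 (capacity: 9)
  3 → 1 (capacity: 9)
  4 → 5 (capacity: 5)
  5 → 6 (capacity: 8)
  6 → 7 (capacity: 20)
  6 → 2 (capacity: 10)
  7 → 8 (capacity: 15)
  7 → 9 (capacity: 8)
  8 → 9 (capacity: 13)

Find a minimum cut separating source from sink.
Min cut value = 7, edges: (2,3)

Min cut value: 7
Partition: S = [0, 1, 2], T = [3, 4, 5, 6, 7, 8, 9]
Cut edges: (2,3)

By max-flow min-cut theorem, max flow = min cut = 7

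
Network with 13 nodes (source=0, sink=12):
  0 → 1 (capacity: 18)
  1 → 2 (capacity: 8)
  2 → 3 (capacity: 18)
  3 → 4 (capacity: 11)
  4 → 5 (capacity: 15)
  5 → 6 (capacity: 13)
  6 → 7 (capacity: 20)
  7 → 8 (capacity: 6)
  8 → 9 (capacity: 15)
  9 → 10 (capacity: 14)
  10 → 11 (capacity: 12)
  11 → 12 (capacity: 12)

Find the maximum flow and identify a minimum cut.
Max flow = 6, Min cut edges: (7,8)

Maximum flow: 6
Minimum cut: (7,8)
Partition: S = [0, 1, 2, 3, 4, 5, 6, 7], T = [8, 9, 10, 11, 12]

Max-flow min-cut theorem verified: both equal 6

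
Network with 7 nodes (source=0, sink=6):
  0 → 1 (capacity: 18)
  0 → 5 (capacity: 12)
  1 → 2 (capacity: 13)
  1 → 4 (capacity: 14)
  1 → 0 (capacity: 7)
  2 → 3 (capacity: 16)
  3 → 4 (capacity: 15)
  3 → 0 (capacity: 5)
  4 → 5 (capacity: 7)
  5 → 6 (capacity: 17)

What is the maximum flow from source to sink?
Maximum flow = 17

Max flow: 17

Flow assignment:
  0 → 1: 11/18
  0 → 5: 10/12
  1 → 2: 4/13
  1 → 4: 7/14
  2 → 3: 4/16
  3 → 0: 4/5
  4 → 5: 7/7
  5 → 6: 17/17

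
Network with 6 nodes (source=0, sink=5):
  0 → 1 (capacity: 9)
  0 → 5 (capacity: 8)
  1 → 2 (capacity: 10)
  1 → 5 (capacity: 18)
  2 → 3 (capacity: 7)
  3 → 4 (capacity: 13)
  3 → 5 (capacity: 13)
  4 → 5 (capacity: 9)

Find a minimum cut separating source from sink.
Min cut value = 17, edges: (0,1), (0,5)

Min cut value: 17
Partition: S = [0], T = [1, 2, 3, 4, 5]
Cut edges: (0,1), (0,5)

By max-flow min-cut theorem, max flow = min cut = 17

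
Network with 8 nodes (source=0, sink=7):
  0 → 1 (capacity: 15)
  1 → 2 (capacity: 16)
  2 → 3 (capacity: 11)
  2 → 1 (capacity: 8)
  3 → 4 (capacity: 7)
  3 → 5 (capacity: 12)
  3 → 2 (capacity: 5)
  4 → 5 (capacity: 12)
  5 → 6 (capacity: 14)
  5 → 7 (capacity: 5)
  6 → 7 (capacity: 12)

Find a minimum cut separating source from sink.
Min cut value = 11, edges: (2,3)

Min cut value: 11
Partition: S = [0, 1, 2], T = [3, 4, 5, 6, 7]
Cut edges: (2,3)

By max-flow min-cut theorem, max flow = min cut = 11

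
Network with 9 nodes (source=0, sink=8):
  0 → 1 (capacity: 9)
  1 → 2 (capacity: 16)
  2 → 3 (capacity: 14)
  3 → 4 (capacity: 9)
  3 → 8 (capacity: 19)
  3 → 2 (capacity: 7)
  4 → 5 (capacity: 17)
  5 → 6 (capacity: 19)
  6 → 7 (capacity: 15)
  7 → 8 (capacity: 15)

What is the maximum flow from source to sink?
Maximum flow = 9

Max flow: 9

Flow assignment:
  0 → 1: 9/9
  1 → 2: 9/16
  2 → 3: 9/14
  3 → 8: 9/19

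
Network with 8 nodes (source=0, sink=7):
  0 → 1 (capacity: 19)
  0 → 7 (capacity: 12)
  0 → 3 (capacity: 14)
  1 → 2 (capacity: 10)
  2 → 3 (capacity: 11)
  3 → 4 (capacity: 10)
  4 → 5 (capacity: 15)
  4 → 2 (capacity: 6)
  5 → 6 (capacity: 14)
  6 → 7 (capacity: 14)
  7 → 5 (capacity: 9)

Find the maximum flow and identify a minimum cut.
Max flow = 22, Min cut edges: (0,7), (3,4)

Maximum flow: 22
Minimum cut: (0,7), (3,4)
Partition: S = [0, 1, 2, 3], T = [4, 5, 6, 7]

Max-flow min-cut theorem verified: both equal 22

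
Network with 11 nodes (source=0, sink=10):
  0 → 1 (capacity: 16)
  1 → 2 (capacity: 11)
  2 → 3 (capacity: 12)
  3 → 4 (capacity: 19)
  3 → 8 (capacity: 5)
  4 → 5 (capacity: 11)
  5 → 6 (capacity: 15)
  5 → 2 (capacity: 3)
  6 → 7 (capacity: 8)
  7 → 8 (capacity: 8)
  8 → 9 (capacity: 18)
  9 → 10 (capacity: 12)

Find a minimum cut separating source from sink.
Min cut value = 11, edges: (1,2)

Min cut value: 11
Partition: S = [0, 1], T = [2, 3, 4, 5, 6, 7, 8, 9, 10]
Cut edges: (1,2)

By max-flow min-cut theorem, max flow = min cut = 11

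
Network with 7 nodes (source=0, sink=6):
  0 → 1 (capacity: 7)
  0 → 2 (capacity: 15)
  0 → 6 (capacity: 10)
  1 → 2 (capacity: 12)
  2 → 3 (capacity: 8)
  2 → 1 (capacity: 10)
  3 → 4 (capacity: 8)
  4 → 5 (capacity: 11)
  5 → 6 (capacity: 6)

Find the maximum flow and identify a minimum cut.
Max flow = 16, Min cut edges: (0,6), (5,6)

Maximum flow: 16
Minimum cut: (0,6), (5,6)
Partition: S = [0, 1, 2, 3, 4, 5], T = [6]

Max-flow min-cut theorem verified: both equal 16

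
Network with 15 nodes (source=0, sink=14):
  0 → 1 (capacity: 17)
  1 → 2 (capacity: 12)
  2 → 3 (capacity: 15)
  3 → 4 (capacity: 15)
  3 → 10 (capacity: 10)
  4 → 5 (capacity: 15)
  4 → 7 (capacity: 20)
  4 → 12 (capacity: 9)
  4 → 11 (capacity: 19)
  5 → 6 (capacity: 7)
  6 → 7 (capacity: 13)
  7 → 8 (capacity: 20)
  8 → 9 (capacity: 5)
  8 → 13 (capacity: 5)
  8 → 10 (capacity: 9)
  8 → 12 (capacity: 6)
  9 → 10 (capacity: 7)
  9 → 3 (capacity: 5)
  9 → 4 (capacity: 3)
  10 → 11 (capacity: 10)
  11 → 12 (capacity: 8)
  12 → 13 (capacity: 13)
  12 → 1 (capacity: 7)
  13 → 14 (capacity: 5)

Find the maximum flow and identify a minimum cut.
Max flow = 5, Min cut edges: (13,14)

Maximum flow: 5
Minimum cut: (13,14)
Partition: S = [0, 1, 2, 3, 4, 5, 6, 7, 8, 9, 10, 11, 12, 13], T = [14]

Max-flow min-cut theorem verified: both equal 5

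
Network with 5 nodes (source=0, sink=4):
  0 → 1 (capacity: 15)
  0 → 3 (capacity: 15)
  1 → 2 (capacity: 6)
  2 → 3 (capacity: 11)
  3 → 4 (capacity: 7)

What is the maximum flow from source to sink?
Maximum flow = 7

Max flow: 7

Flow assignment:
  0 → 1: 6/15
  0 → 3: 1/15
  1 → 2: 6/6
  2 → 3: 6/11
  3 → 4: 7/7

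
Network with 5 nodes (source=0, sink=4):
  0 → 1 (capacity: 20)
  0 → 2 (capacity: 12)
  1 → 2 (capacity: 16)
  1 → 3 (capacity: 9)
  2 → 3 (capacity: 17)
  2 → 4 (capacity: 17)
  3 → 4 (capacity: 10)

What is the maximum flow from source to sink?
Maximum flow = 27

Max flow: 27

Flow assignment:
  0 → 1: 16/20
  0 → 2: 11/12
  1 → 2: 16/16
  2 → 3: 10/17
  2 → 4: 17/17
  3 → 4: 10/10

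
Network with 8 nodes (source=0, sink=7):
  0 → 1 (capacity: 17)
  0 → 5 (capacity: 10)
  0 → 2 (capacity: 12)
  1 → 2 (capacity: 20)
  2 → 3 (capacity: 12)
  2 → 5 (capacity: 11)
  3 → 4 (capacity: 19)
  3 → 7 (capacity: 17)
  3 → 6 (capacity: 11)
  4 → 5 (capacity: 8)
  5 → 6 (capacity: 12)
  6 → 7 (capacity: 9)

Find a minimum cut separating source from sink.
Min cut value = 21, edges: (2,3), (6,7)

Min cut value: 21
Partition: S = [0, 1, 2, 4, 5, 6], T = [3, 7]
Cut edges: (2,3), (6,7)

By max-flow min-cut theorem, max flow = min cut = 21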